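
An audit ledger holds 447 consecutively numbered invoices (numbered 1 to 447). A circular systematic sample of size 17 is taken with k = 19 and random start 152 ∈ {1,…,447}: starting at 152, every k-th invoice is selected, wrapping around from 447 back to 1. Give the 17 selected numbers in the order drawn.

Selection 1: 152
Selection 2: 152 + 19 = 171
Selection 3: 171 + 19 = 190
Selection 4: 190 + 19 = 209
Selection 5: 209 + 19 = 228
Selection 6: 228 + 19 = 247
Selection 7: 247 + 19 = 266
Selection 8: 266 + 19 = 285
Selection 9: 285 + 19 = 304
Selection 10: 304 + 19 = 323
Selection 11: 323 + 19 = 342
Selection 12: 342 + 19 = 361
Selection 13: 361 + 19 = 380
Selection 14: 380 + 19 = 399
Selection 15: 399 + 19 = 418
Selection 16: 418 + 19 = 437
Selection 17: 437 + 19 = 456 → 456 − 447 = 9

152, 171, 190, 209, 228, 247, 266, 285, 304, 323, 342, 361, 380, 399, 418, 437, 9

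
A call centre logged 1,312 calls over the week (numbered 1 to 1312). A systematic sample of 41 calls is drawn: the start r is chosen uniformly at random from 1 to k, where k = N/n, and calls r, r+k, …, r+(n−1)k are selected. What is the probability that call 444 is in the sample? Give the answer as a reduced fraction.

1/32

k = 1312/41 = 32.
Call 444 is selected iff r ≡ 444 (mod 32); exactly one such r in {1,…,32}.
Inclusion probability = 1/32.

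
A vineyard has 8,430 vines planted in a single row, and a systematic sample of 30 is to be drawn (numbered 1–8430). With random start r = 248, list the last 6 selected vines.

6992, 7273, 7554, 7835, 8116, 8397

k = N/n = 8430/30 = 281
25th selection = 248 + 24×281 = 6992
26th: 6992 + 281 = 7273
27th: 7273 + 281 = 7554
28th: 7554 + 281 = 7835
29th: 7835 + 281 = 8116
30th: 8116 + 281 = 8397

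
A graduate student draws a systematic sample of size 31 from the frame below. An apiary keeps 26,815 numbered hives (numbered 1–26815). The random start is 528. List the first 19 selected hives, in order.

528, 1393, 2258, 3123, 3988, 4853, 5718, 6583, 7448, 8313, 9178, 10043, 10908, 11773, 12638, 13503, 14368, 15233, 16098

k = N/n = 26815/31 = 865
hive 1: 528
hive 2: 528 + 865 = 1393
hive 3: 1393 + 865 = 2258
hive 4: 2258 + 865 = 3123
hive 5: 3123 + 865 = 3988
hive 6: 3988 + 865 = 4853
hive 7: 4853 + 865 = 5718
hive 8: 5718 + 865 = 6583
hive 9: 6583 + 865 = 7448
hive 10: 7448 + 865 = 8313
hive 11: 8313 + 865 = 9178
hive 12: 9178 + 865 = 10043
hive 13: 10043 + 865 = 10908
hive 14: 10908 + 865 = 11773
hive 15: 11773 + 865 = 12638
hive 16: 12638 + 865 = 13503
hive 17: 13503 + 865 = 14368
hive 18: 14368 + 865 = 15233
hive 19: 15233 + 865 = 16098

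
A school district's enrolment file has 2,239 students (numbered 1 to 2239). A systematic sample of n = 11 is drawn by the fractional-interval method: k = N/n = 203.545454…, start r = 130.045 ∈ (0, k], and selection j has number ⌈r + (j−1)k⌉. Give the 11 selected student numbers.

131, 334, 538, 741, 945, 1148, 1352, 1555, 1759, 1962, 2166

j=1: r + 0k = 130.045 → ⌈·⌉ = 131
j=2: r + 1k = 333.590454… → ⌈·⌉ = 334
j=3: r + 2k = 537.135909… → ⌈·⌉ = 538
j=4: r + 3k = 740.681363… → ⌈·⌉ = 741
j=5: r + 4k = 944.226818… → ⌈·⌉ = 945
j=6: r + 5k = 1147.772272… → ⌈·⌉ = 1148
j=7: r + 6k = 1351.317727… → ⌈·⌉ = 1352
j=8: r + 7k = 1554.863181… → ⌈·⌉ = 1555
j=9: r + 8k = 1758.408636… → ⌈·⌉ = 1759
j=10: r + 9k = 1961.954090… → ⌈·⌉ = 1962
j=11: r + 10k = 2165.499545… → ⌈·⌉ = 2166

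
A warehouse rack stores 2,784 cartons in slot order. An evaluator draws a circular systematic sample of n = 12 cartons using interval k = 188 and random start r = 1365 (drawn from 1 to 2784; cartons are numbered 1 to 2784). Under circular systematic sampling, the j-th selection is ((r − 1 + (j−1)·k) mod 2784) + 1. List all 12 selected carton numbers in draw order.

Selection 1: 1365
Selection 2: 1365 + 188 = 1553
Selection 3: 1553 + 188 = 1741
Selection 4: 1741 + 188 = 1929
Selection 5: 1929 + 188 = 2117
Selection 6: 2117 + 188 = 2305
Selection 7: 2305 + 188 = 2493
Selection 8: 2493 + 188 = 2681
Selection 9: 2681 + 188 = 2869 → 2869 − 2784 = 85
Selection 10: 85 + 188 = 273
Selection 11: 273 + 188 = 461
Selection 12: 461 + 188 = 649

1365, 1553, 1741, 1929, 2117, 2305, 2493, 2681, 85, 273, 461, 649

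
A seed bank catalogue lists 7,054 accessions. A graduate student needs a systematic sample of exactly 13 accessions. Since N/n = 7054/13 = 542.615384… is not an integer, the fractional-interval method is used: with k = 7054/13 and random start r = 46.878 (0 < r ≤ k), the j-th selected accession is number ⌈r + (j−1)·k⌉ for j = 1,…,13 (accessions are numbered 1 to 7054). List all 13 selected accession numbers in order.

j=1: r + 0k = 46.878 → ⌈·⌉ = 47
j=2: r + 1k = 589.493384… → ⌈·⌉ = 590
j=3: r + 2k = 1132.108769… → ⌈·⌉ = 1133
j=4: r + 3k = 1674.724153… → ⌈·⌉ = 1675
j=5: r + 4k = 2217.339538… → ⌈·⌉ = 2218
j=6: r + 5k = 2759.954923… → ⌈·⌉ = 2760
j=7: r + 6k = 3302.570307… → ⌈·⌉ = 3303
j=8: r + 7k = 3845.185692… → ⌈·⌉ = 3846
j=9: r + 8k = 4387.801076… → ⌈·⌉ = 4388
j=10: r + 9k = 4930.416461… → ⌈·⌉ = 4931
j=11: r + 10k = 5473.031846… → ⌈·⌉ = 5474
j=12: r + 11k = 6015.647230… → ⌈·⌉ = 6016
j=13: r + 12k = 6558.262615… → ⌈·⌉ = 6559

47, 590, 1133, 1675, 2218, 2760, 3303, 3846, 4388, 4931, 5474, 6016, 6559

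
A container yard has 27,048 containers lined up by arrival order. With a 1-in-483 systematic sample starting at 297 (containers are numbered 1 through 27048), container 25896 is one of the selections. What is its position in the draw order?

54

k = 483
position = (25896 − 297)/483 + 1 = 25599/483 + 1 = 53 + 1 = 54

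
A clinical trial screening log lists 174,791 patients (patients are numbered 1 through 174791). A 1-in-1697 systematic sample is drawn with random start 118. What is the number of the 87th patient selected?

k = 1697
87th selection = r + (87−1)·k = 118 + 86×1697 = 118 + 145942 = 146060

146060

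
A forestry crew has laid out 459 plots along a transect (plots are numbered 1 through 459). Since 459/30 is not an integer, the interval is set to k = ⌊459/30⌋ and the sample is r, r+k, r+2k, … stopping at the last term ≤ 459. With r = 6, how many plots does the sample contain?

31

k = ⌊459/30⌋ = 15
Achieved size = ⌊(459 − 6)/15⌋ + 1 = ⌊453/15⌋ + 1 = 30 + 1 = 31
(last selection: 6 + 30×15 = 456 ≤ 459; next would be 471 > 459)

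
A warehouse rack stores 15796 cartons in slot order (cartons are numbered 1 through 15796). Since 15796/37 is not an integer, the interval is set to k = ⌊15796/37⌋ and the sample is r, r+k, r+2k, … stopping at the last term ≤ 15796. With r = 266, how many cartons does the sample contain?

37

k = ⌊15796/37⌋ = 426
Achieved size = ⌊(15796 − 266)/426⌋ + 1 = ⌊15530/426⌋ + 1 = 36 + 1 = 37
(last selection: 266 + 36×426 = 15602 ≤ 15796; next would be 16028 > 15796)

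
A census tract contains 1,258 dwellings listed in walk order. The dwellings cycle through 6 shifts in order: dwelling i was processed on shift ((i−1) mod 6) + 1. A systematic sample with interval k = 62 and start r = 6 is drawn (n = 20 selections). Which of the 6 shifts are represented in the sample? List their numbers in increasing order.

Consecutive selections differ by k = 62, so their shift numbers differ by 62 mod 6 = 2.
gcd(62, 6) = 2, so the sample visits 6/2 = 3 distinct residues mod 6.
Start 6 is shift 6; the shifts hit are 2, 4, 6.

2, 4, 6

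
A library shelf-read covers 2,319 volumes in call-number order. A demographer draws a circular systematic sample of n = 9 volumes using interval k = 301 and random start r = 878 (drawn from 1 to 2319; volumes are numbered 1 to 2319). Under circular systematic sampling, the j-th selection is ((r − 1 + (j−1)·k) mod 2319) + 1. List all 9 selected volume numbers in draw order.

Selection 1: 878
Selection 2: 878 + 301 = 1179
Selection 3: 1179 + 301 = 1480
Selection 4: 1480 + 301 = 1781
Selection 5: 1781 + 301 = 2082
Selection 6: 2082 + 301 = 2383 → 2383 − 2319 = 64
Selection 7: 64 + 301 = 365
Selection 8: 365 + 301 = 666
Selection 9: 666 + 301 = 967

878, 1179, 1480, 1781, 2082, 64, 365, 666, 967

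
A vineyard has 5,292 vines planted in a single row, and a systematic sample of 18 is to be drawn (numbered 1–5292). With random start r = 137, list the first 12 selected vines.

k = N/n = 5292/18 = 294
vine 1: 137
vine 2: 137 + 294 = 431
vine 3: 431 + 294 = 725
vine 4: 725 + 294 = 1019
vine 5: 1019 + 294 = 1313
vine 6: 1313 + 294 = 1607
vine 7: 1607 + 294 = 1901
vine 8: 1901 + 294 = 2195
vine 9: 2195 + 294 = 2489
vine 10: 2489 + 294 = 2783
vine 11: 2783 + 294 = 3077
vine 12: 3077 + 294 = 3371

137, 431, 725, 1019, 1313, 1607, 1901, 2195, 2489, 2783, 3077, 3371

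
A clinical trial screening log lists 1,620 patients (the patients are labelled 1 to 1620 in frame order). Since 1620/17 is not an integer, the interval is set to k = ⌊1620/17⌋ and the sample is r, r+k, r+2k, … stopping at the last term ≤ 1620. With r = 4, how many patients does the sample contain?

18

k = ⌊1620/17⌋ = 95
Achieved size = ⌊(1620 − 4)/95⌋ + 1 = ⌊1616/95⌋ + 1 = 17 + 1 = 18
(last selection: 4 + 17×95 = 1619 ≤ 1620; next would be 1714 > 1620)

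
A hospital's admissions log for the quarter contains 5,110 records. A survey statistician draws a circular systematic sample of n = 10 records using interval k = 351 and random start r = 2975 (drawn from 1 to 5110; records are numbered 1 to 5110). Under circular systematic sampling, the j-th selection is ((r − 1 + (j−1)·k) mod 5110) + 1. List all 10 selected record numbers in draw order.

2975, 3326, 3677, 4028, 4379, 4730, 5081, 322, 673, 1024

Selection 1: 2975
Selection 2: 2975 + 351 = 3326
Selection 3: 3326 + 351 = 3677
Selection 4: 3677 + 351 = 4028
Selection 5: 4028 + 351 = 4379
Selection 6: 4379 + 351 = 4730
Selection 7: 4730 + 351 = 5081
Selection 8: 5081 + 351 = 5432 → 5432 − 5110 = 322
Selection 9: 322 + 351 = 673
Selection 10: 673 + 351 = 1024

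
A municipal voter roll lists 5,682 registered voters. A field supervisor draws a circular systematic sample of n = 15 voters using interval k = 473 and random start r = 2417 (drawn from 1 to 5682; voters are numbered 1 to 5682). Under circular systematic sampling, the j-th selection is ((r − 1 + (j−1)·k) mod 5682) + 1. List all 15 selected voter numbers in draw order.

Selection 1: 2417
Selection 2: 2417 + 473 = 2890
Selection 3: 2890 + 473 = 3363
Selection 4: 3363 + 473 = 3836
Selection 5: 3836 + 473 = 4309
Selection 6: 4309 + 473 = 4782
Selection 7: 4782 + 473 = 5255
Selection 8: 5255 + 473 = 5728 → 5728 − 5682 = 46
Selection 9: 46 + 473 = 519
Selection 10: 519 + 473 = 992
Selection 11: 992 + 473 = 1465
Selection 12: 1465 + 473 = 1938
Selection 13: 1938 + 473 = 2411
Selection 14: 2411 + 473 = 2884
Selection 15: 2884 + 473 = 3357

2417, 2890, 3363, 3836, 4309, 4782, 5255, 46, 519, 992, 1465, 1938, 2411, 2884, 3357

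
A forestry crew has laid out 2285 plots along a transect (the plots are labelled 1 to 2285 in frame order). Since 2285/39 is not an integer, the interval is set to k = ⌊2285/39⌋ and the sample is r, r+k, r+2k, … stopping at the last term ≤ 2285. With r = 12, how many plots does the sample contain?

40

k = ⌊2285/39⌋ = 58
Achieved size = ⌊(2285 − 12)/58⌋ + 1 = ⌊2273/58⌋ + 1 = 39 + 1 = 40
(last selection: 12 + 39×58 = 2274 ≤ 2285; next would be 2332 > 2285)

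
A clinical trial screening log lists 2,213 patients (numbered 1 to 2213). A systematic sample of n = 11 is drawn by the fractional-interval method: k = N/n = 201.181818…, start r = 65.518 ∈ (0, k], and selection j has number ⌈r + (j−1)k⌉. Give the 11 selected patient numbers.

j=1: r + 0k = 65.518 → ⌈·⌉ = 66
j=2: r + 1k = 266.699818… → ⌈·⌉ = 267
j=3: r + 2k = 467.881636… → ⌈·⌉ = 468
j=4: r + 3k = 669.063454… → ⌈·⌉ = 670
j=5: r + 4k = 870.245272… → ⌈·⌉ = 871
j=6: r + 5k = 1071.427090… → ⌈·⌉ = 1072
j=7: r + 6k = 1272.608909… → ⌈·⌉ = 1273
j=8: r + 7k = 1473.790727… → ⌈·⌉ = 1474
j=9: r + 8k = 1674.972545… → ⌈·⌉ = 1675
j=10: r + 9k = 1876.154363… → ⌈·⌉ = 1877
j=11: r + 10k = 2077.336181… → ⌈·⌉ = 2078

66, 267, 468, 670, 871, 1072, 1273, 1474, 1675, 1877, 2078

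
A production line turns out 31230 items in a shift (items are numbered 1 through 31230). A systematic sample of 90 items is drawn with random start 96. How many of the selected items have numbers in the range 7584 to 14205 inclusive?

k = 31230/90 = 347
First selection ≥ 7584: 96 + ⌈(7584−96)/347⌉·347 = 96 + 22×347 = 7730
Last selection ≤ 14205: 96 + ⌊(14205−96)/347⌋·347 = 96 + 40×347 = 13976
Count = 40 − 22 + 1 = 19

19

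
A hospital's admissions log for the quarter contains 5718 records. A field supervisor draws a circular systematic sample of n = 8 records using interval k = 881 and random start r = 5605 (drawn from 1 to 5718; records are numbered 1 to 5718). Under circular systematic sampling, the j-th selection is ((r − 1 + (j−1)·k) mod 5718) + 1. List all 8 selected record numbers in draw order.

Selection 1: 5605
Selection 2: 5605 + 881 = 6486 → 6486 − 5718 = 768
Selection 3: 768 + 881 = 1649
Selection 4: 1649 + 881 = 2530
Selection 5: 2530 + 881 = 3411
Selection 6: 3411 + 881 = 4292
Selection 7: 4292 + 881 = 5173
Selection 8: 5173 + 881 = 6054 → 6054 − 5718 = 336

5605, 768, 1649, 2530, 3411, 4292, 5173, 336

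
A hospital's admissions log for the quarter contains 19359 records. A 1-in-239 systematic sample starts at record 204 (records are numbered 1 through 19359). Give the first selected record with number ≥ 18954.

k = 239
Steps past start: ⌈(18954 − 204)/239⌉ = ⌈18750/239⌉ = 79
Selected record: 204 + 79×239 = 19085

19085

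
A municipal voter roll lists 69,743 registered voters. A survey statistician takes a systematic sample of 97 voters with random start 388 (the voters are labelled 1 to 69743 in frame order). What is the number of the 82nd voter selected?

k = 69743/97 = 719
82nd selection = r + (82−1)·k = 388 + 81×719 = 388 + 58239 = 58627

58627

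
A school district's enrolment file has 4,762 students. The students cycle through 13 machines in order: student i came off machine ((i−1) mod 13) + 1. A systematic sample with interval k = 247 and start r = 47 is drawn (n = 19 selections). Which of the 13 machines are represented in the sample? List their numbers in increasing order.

Consecutive selections differ by k = 247, so their machine numbers differ by 247 mod 13 = 0.
gcd(247, 13) = 13, so the sample visits 13/13 = 1 distinct residues mod 13.
Start 47 is machine 8; the machines hit are 8.

8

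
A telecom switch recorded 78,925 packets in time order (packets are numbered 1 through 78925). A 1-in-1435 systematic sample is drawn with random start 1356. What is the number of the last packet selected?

78846

k = 1435
55th selection = r + (55−1)·k = 1356 + 54×1435 = 1356 + 77490 = 78846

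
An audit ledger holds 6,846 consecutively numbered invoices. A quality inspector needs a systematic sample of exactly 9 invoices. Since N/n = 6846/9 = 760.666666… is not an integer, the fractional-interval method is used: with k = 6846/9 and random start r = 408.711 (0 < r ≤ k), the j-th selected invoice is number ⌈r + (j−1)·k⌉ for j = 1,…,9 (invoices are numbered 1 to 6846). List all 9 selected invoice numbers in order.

j=1: r + 0k = 408.711 → ⌈·⌉ = 409
j=2: r + 1k = 1169.377666… → ⌈·⌉ = 1170
j=3: r + 2k = 1930.044333… → ⌈·⌉ = 1931
j=4: r + 3k = 2690.711 → ⌈·⌉ = 2691
j=5: r + 4k = 3451.377666… → ⌈·⌉ = 3452
j=6: r + 5k = 4212.044333… → ⌈·⌉ = 4213
j=7: r + 6k = 4972.711 → ⌈·⌉ = 4973
j=8: r + 7k = 5733.377666… → ⌈·⌉ = 5734
j=9: r + 8k = 6494.044333… → ⌈·⌉ = 6495

409, 1170, 1931, 2691, 3452, 4213, 4973, 5734, 6495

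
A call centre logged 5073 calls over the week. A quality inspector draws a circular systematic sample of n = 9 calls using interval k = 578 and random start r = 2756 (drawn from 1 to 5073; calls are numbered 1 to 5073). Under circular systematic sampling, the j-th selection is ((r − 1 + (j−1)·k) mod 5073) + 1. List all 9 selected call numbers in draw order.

2756, 3334, 3912, 4490, 5068, 573, 1151, 1729, 2307

Selection 1: 2756
Selection 2: 2756 + 578 = 3334
Selection 3: 3334 + 578 = 3912
Selection 4: 3912 + 578 = 4490
Selection 5: 4490 + 578 = 5068
Selection 6: 5068 + 578 = 5646 → 5646 − 5073 = 573
Selection 7: 573 + 578 = 1151
Selection 8: 1151 + 578 = 1729
Selection 9: 1729 + 578 = 2307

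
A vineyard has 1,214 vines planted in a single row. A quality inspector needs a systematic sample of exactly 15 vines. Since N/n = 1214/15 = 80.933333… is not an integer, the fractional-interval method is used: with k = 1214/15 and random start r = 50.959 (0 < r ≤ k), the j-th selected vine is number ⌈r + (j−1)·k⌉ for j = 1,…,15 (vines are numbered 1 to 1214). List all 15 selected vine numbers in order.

51, 132, 213, 294, 375, 456, 537, 618, 699, 780, 861, 942, 1023, 1104, 1185

j=1: r + 0k = 50.959 → ⌈·⌉ = 51
j=2: r + 1k = 131.892333… → ⌈·⌉ = 132
j=3: r + 2k = 212.825666… → ⌈·⌉ = 213
j=4: r + 3k = 293.759 → ⌈·⌉ = 294
j=5: r + 4k = 374.692333… → ⌈·⌉ = 375
j=6: r + 5k = 455.625666… → ⌈·⌉ = 456
j=7: r + 6k = 536.559 → ⌈·⌉ = 537
j=8: r + 7k = 617.492333… → ⌈·⌉ = 618
j=9: r + 8k = 698.425666… → ⌈·⌉ = 699
j=10: r + 9k = 779.359 → ⌈·⌉ = 780
j=11: r + 10k = 860.292333… → ⌈·⌉ = 861
j=12: r + 11k = 941.225666… → ⌈·⌉ = 942
j=13: r + 12k = 1022.159 → ⌈·⌉ = 1023
j=14: r + 13k = 1103.092333… → ⌈·⌉ = 1104
j=15: r + 14k = 1184.025666… → ⌈·⌉ = 1185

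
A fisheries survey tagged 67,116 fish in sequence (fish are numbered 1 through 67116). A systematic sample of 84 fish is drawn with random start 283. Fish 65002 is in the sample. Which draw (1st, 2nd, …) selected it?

k = 67116/84 = 799
position = (65002 − 283)/799 + 1 = 64719/799 + 1 = 81 + 1 = 82

82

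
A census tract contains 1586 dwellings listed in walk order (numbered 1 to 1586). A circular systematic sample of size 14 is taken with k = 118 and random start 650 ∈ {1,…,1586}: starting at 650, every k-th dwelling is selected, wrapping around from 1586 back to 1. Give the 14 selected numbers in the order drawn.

Selection 1: 650
Selection 2: 650 + 118 = 768
Selection 3: 768 + 118 = 886
Selection 4: 886 + 118 = 1004
Selection 5: 1004 + 118 = 1122
Selection 6: 1122 + 118 = 1240
Selection 7: 1240 + 118 = 1358
Selection 8: 1358 + 118 = 1476
Selection 9: 1476 + 118 = 1594 → 1594 − 1586 = 8
Selection 10: 8 + 118 = 126
Selection 11: 126 + 118 = 244
Selection 12: 244 + 118 = 362
Selection 13: 362 + 118 = 480
Selection 14: 480 + 118 = 598

650, 768, 886, 1004, 1122, 1240, 1358, 1476, 8, 126, 244, 362, 480, 598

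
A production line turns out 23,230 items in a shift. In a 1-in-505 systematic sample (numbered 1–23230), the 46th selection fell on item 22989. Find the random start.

264

k = 505
r = 22989 − (46−1)×505 = 22989 − 22725 = 264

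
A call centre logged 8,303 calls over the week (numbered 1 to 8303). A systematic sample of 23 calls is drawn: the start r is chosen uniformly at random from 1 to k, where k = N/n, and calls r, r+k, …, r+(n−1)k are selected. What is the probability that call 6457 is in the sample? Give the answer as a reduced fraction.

1/361

k = 8303/23 = 361.
Call 6457 is selected iff r ≡ 6457 (mod 361); exactly one such r in {1,…,361}.
Inclusion probability = 1/361.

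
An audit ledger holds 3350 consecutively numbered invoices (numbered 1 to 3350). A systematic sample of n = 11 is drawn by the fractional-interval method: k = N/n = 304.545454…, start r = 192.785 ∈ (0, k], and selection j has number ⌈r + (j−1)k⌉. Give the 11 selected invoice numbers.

193, 498, 802, 1107, 1411, 1716, 2021, 2325, 2630, 2934, 3239

j=1: r + 0k = 192.785 → ⌈·⌉ = 193
j=2: r + 1k = 497.330454… → ⌈·⌉ = 498
j=3: r + 2k = 801.875909… → ⌈·⌉ = 802
j=4: r + 3k = 1106.421363… → ⌈·⌉ = 1107
j=5: r + 4k = 1410.966818… → ⌈·⌉ = 1411
j=6: r + 5k = 1715.512272… → ⌈·⌉ = 1716
j=7: r + 6k = 2020.057727… → ⌈·⌉ = 2021
j=8: r + 7k = 2324.603181… → ⌈·⌉ = 2325
j=9: r + 8k = 2629.148636… → ⌈·⌉ = 2630
j=10: r + 9k = 2933.694090… → ⌈·⌉ = 2934
j=11: r + 10k = 3238.239545… → ⌈·⌉ = 3239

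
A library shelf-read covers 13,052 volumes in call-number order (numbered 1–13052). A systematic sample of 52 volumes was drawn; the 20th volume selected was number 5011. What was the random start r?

242

k = 13052/52 = 251
r = 5011 − (20−1)×251 = 5011 − 4769 = 242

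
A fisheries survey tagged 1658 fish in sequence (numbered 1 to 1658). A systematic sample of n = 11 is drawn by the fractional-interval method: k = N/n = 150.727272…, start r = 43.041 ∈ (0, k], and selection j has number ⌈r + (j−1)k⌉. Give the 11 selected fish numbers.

44, 194, 345, 496, 646, 797, 948, 1099, 1249, 1400, 1551

j=1: r + 0k = 43.041 → ⌈·⌉ = 44
j=2: r + 1k = 193.768272… → ⌈·⌉ = 194
j=3: r + 2k = 344.495545… → ⌈·⌉ = 345
j=4: r + 3k = 495.222818… → ⌈·⌉ = 496
j=5: r + 4k = 645.950090… → ⌈·⌉ = 646
j=6: r + 5k = 796.677363… → ⌈·⌉ = 797
j=7: r + 6k = 947.404636… → ⌈·⌉ = 948
j=8: r + 7k = 1098.131909… → ⌈·⌉ = 1099
j=9: r + 8k = 1248.859181… → ⌈·⌉ = 1249
j=10: r + 9k = 1399.586454… → ⌈·⌉ = 1400
j=11: r + 10k = 1550.313727… → ⌈·⌉ = 1551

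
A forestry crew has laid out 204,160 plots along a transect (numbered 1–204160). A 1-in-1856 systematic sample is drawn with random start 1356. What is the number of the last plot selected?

203660

k = 1856
110th selection = r + (110−1)·k = 1356 + 109×1856 = 1356 + 202304 = 203660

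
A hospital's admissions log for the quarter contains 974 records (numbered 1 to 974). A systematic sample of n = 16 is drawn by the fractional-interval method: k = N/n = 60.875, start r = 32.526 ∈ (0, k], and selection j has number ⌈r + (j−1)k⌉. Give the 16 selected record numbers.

j=1: r + 0k = 32.526 → ⌈·⌉ = 33
j=2: r + 1k = 93.401 → ⌈·⌉ = 94
j=3: r + 2k = 154.276 → ⌈·⌉ = 155
j=4: r + 3k = 215.151 → ⌈·⌉ = 216
j=5: r + 4k = 276.026 → ⌈·⌉ = 277
j=6: r + 5k = 336.901 → ⌈·⌉ = 337
j=7: r + 6k = 397.776 → ⌈·⌉ = 398
j=8: r + 7k = 458.651 → ⌈·⌉ = 459
j=9: r + 8k = 519.526 → ⌈·⌉ = 520
j=10: r + 9k = 580.401 → ⌈·⌉ = 581
j=11: r + 10k = 641.276 → ⌈·⌉ = 642
j=12: r + 11k = 702.151 → ⌈·⌉ = 703
j=13: r + 12k = 763.026 → ⌈·⌉ = 764
j=14: r + 13k = 823.901 → ⌈·⌉ = 824
j=15: r + 14k = 884.776 → ⌈·⌉ = 885
j=16: r + 15k = 945.651 → ⌈·⌉ = 946

33, 94, 155, 216, 277, 337, 398, 459, 520, 581, 642, 703, 764, 824, 885, 946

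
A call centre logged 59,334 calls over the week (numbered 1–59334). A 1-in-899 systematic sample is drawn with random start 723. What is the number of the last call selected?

59158

k = 899
66th selection = r + (66−1)·k = 723 + 65×899 = 723 + 58435 = 59158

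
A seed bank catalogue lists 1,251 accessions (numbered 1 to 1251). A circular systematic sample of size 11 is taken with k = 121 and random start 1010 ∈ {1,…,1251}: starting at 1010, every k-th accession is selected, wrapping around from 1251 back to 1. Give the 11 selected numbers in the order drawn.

Selection 1: 1010
Selection 2: 1010 + 121 = 1131
Selection 3: 1131 + 121 = 1252 → 1252 − 1251 = 1
Selection 4: 1 + 121 = 122
Selection 5: 122 + 121 = 243
Selection 6: 243 + 121 = 364
Selection 7: 364 + 121 = 485
Selection 8: 485 + 121 = 606
Selection 9: 606 + 121 = 727
Selection 10: 727 + 121 = 848
Selection 11: 848 + 121 = 969

1010, 1131, 1, 122, 243, 364, 485, 606, 727, 848, 969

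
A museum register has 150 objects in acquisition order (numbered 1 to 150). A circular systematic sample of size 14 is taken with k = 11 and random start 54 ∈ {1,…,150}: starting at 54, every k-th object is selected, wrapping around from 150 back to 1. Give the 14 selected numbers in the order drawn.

Selection 1: 54
Selection 2: 54 + 11 = 65
Selection 3: 65 + 11 = 76
Selection 4: 76 + 11 = 87
Selection 5: 87 + 11 = 98
Selection 6: 98 + 11 = 109
Selection 7: 109 + 11 = 120
Selection 8: 120 + 11 = 131
Selection 9: 131 + 11 = 142
Selection 10: 142 + 11 = 153 → 153 − 150 = 3
Selection 11: 3 + 11 = 14
Selection 12: 14 + 11 = 25
Selection 13: 25 + 11 = 36
Selection 14: 36 + 11 = 47

54, 65, 76, 87, 98, 109, 120, 131, 142, 3, 14, 25, 36, 47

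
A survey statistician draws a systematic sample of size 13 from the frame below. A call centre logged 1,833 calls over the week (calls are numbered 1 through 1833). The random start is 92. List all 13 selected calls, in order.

92, 233, 374, 515, 656, 797, 938, 1079, 1220, 1361, 1502, 1643, 1784

k = N/n = 1833/13 = 141
call 1: 92
call 2: 92 + 141 = 233
call 3: 233 + 141 = 374
call 4: 374 + 141 = 515
call 5: 515 + 141 = 656
call 6: 656 + 141 = 797
call 7: 797 + 141 = 938
call 8: 938 + 141 = 1079
call 9: 1079 + 141 = 1220
call 10: 1220 + 141 = 1361
call 11: 1361 + 141 = 1502
call 12: 1502 + 141 = 1643
call 13: 1643 + 141 = 1784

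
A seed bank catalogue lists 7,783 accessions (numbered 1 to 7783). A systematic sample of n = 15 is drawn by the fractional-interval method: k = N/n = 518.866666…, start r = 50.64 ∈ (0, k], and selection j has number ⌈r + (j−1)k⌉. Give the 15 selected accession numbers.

51, 570, 1089, 1608, 2127, 2645, 3164, 3683, 4202, 4721, 5240, 5759, 6278, 6796, 7315

j=1: r + 0k = 50.64 → ⌈·⌉ = 51
j=2: r + 1k = 569.506666… → ⌈·⌉ = 570
j=3: r + 2k = 1088.373333… → ⌈·⌉ = 1089
j=4: r + 3k = 1607.24 → ⌈·⌉ = 1608
j=5: r + 4k = 2126.106666… → ⌈·⌉ = 2127
j=6: r + 5k = 2644.973333… → ⌈·⌉ = 2645
j=7: r + 6k = 3163.84 → ⌈·⌉ = 3164
j=8: r + 7k = 3682.706666… → ⌈·⌉ = 3683
j=9: r + 8k = 4201.573333… → ⌈·⌉ = 4202
j=10: r + 9k = 4720.44 → ⌈·⌉ = 4721
j=11: r + 10k = 5239.306666… → ⌈·⌉ = 5240
j=12: r + 11k = 5758.173333… → ⌈·⌉ = 5759
j=13: r + 12k = 6277.04 → ⌈·⌉ = 6278
j=14: r + 13k = 6795.906666… → ⌈·⌉ = 6796
j=15: r + 14k = 7314.773333… → ⌈·⌉ = 7315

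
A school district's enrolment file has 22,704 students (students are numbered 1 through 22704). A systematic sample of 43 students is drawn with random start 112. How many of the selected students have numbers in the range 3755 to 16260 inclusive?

24

k = 22704/43 = 528
First selection ≥ 3755: 112 + ⌈(3755−112)/528⌉·528 = 112 + 7×528 = 3808
Last selection ≤ 16260: 112 + ⌊(16260−112)/528⌋·528 = 112 + 30×528 = 15952
Count = 30 − 7 + 1 = 24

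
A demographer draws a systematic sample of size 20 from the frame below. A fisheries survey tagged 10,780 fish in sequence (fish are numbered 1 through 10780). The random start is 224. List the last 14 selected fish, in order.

k = N/n = 10780/20 = 539
7th selection = 224 + 6×539 = 3458
8th: 3458 + 539 = 3997
9th: 3997 + 539 = 4536
10th: 4536 + 539 = 5075
11th: 5075 + 539 = 5614
12th: 5614 + 539 = 6153
13th: 6153 + 539 = 6692
14th: 6692 + 539 = 7231
15th: 7231 + 539 = 7770
16th: 7770 + 539 = 8309
17th: 8309 + 539 = 8848
18th: 8848 + 539 = 9387
19th: 9387 + 539 = 9926
20th: 9926 + 539 = 10465

3458, 3997, 4536, 5075, 5614, 6153, 6692, 7231, 7770, 8309, 8848, 9387, 9926, 10465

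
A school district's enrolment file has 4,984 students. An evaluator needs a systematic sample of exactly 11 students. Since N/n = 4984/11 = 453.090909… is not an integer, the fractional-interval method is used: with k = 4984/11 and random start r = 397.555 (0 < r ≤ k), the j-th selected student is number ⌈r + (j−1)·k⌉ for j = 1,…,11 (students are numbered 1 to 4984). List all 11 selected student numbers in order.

j=1: r + 0k = 397.555 → ⌈·⌉ = 398
j=2: r + 1k = 850.645909… → ⌈·⌉ = 851
j=3: r + 2k = 1303.736818… → ⌈·⌉ = 1304
j=4: r + 3k = 1756.827727… → ⌈·⌉ = 1757
j=5: r + 4k = 2209.918636… → ⌈·⌉ = 2210
j=6: r + 5k = 2663.009545… → ⌈·⌉ = 2664
j=7: r + 6k = 3116.100454… → ⌈·⌉ = 3117
j=8: r + 7k = 3569.191363… → ⌈·⌉ = 3570
j=9: r + 8k = 4022.282272… → ⌈·⌉ = 4023
j=10: r + 9k = 4475.373181… → ⌈·⌉ = 4476
j=11: r + 10k = 4928.464090… → ⌈·⌉ = 4929

398, 851, 1304, 1757, 2210, 2664, 3117, 3570, 4023, 4476, 4929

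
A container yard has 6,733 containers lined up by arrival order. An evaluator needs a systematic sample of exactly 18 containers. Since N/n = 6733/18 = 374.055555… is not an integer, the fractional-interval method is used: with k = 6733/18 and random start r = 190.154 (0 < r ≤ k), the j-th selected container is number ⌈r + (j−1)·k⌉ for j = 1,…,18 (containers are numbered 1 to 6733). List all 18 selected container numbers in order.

191, 565, 939, 1313, 1687, 2061, 2435, 2809, 3183, 3557, 3931, 4305, 4679, 5053, 5427, 5801, 6176, 6550

j=1: r + 0k = 190.154 → ⌈·⌉ = 191
j=2: r + 1k = 564.209555… → ⌈·⌉ = 565
j=3: r + 2k = 938.265111… → ⌈·⌉ = 939
j=4: r + 3k = 1312.320666… → ⌈·⌉ = 1313
j=5: r + 4k = 1686.376222… → ⌈·⌉ = 1687
j=6: r + 5k = 2060.431777… → ⌈·⌉ = 2061
j=7: r + 6k = 2434.487333… → ⌈·⌉ = 2435
j=8: r + 7k = 2808.542888… → ⌈·⌉ = 2809
j=9: r + 8k = 3182.598444… → ⌈·⌉ = 3183
j=10: r + 9k = 3556.654 → ⌈·⌉ = 3557
j=11: r + 10k = 3930.709555… → ⌈·⌉ = 3931
j=12: r + 11k = 4304.765111… → ⌈·⌉ = 4305
j=13: r + 12k = 4678.820666… → ⌈·⌉ = 4679
j=14: r + 13k = 5052.876222… → ⌈·⌉ = 5053
j=15: r + 14k = 5426.931777… → ⌈·⌉ = 5427
j=16: r + 15k = 5800.987333… → ⌈·⌉ = 5801
j=17: r + 16k = 6175.042888… → ⌈·⌉ = 6176
j=18: r + 17k = 6549.098444… → ⌈·⌉ = 6550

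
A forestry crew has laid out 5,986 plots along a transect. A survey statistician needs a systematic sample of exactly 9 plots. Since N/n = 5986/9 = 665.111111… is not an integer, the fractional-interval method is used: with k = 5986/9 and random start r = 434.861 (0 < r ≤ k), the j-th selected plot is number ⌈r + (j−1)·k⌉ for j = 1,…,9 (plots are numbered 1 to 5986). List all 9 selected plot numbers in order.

435, 1100, 1766, 2431, 3096, 3761, 4426, 5091, 5756

j=1: r + 0k = 434.861 → ⌈·⌉ = 435
j=2: r + 1k = 1099.972111… → ⌈·⌉ = 1100
j=3: r + 2k = 1765.083222… → ⌈·⌉ = 1766
j=4: r + 3k = 2430.194333… → ⌈·⌉ = 2431
j=5: r + 4k = 3095.305444… → ⌈·⌉ = 3096
j=6: r + 5k = 3760.416555… → ⌈·⌉ = 3761
j=7: r + 6k = 4425.527666… → ⌈·⌉ = 4426
j=8: r + 7k = 5090.638777… → ⌈·⌉ = 5091
j=9: r + 8k = 5755.749888… → ⌈·⌉ = 5756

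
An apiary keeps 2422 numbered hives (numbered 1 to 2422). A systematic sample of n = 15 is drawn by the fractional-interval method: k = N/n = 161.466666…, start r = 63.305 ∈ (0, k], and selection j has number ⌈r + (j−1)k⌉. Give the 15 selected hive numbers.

64, 225, 387, 548, 710, 871, 1033, 1194, 1356, 1517, 1678, 1840, 2001, 2163, 2324

j=1: r + 0k = 63.305 → ⌈·⌉ = 64
j=2: r + 1k = 224.771666… → ⌈·⌉ = 225
j=3: r + 2k = 386.238333… → ⌈·⌉ = 387
j=4: r + 3k = 547.705 → ⌈·⌉ = 548
j=5: r + 4k = 709.171666… → ⌈·⌉ = 710
j=6: r + 5k = 870.638333… → ⌈·⌉ = 871
j=7: r + 6k = 1032.105 → ⌈·⌉ = 1033
j=8: r + 7k = 1193.571666… → ⌈·⌉ = 1194
j=9: r + 8k = 1355.038333… → ⌈·⌉ = 1356
j=10: r + 9k = 1516.505 → ⌈·⌉ = 1517
j=11: r + 10k = 1677.971666… → ⌈·⌉ = 1678
j=12: r + 11k = 1839.438333… → ⌈·⌉ = 1840
j=13: r + 12k = 2000.905 → ⌈·⌉ = 2001
j=14: r + 13k = 2162.371666… → ⌈·⌉ = 2163
j=15: r + 14k = 2323.838333… → ⌈·⌉ = 2324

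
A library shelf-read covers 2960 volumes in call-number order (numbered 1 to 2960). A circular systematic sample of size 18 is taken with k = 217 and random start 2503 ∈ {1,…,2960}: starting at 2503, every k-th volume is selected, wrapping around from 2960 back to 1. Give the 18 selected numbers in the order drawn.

2503, 2720, 2937, 194, 411, 628, 845, 1062, 1279, 1496, 1713, 1930, 2147, 2364, 2581, 2798, 55, 272

Selection 1: 2503
Selection 2: 2503 + 217 = 2720
Selection 3: 2720 + 217 = 2937
Selection 4: 2937 + 217 = 3154 → 3154 − 2960 = 194
Selection 5: 194 + 217 = 411
Selection 6: 411 + 217 = 628
Selection 7: 628 + 217 = 845
Selection 8: 845 + 217 = 1062
Selection 9: 1062 + 217 = 1279
Selection 10: 1279 + 217 = 1496
Selection 11: 1496 + 217 = 1713
Selection 12: 1713 + 217 = 1930
Selection 13: 1930 + 217 = 2147
Selection 14: 2147 + 217 = 2364
Selection 15: 2364 + 217 = 2581
Selection 16: 2581 + 217 = 2798
Selection 17: 2798 + 217 = 3015 → 3015 − 2960 = 55
Selection 18: 55 + 217 = 272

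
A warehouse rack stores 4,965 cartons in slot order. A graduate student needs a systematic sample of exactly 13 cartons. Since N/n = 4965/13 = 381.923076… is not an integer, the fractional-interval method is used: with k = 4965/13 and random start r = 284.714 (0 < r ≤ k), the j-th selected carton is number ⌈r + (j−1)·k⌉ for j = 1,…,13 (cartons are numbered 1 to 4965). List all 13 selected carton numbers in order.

285, 667, 1049, 1431, 1813, 2195, 2577, 2959, 3341, 3723, 4104, 4486, 4868

j=1: r + 0k = 284.714 → ⌈·⌉ = 285
j=2: r + 1k = 666.637076… → ⌈·⌉ = 667
j=3: r + 2k = 1048.560153… → ⌈·⌉ = 1049
j=4: r + 3k = 1430.483230… → ⌈·⌉ = 1431
j=5: r + 4k = 1812.406307… → ⌈·⌉ = 1813
j=6: r + 5k = 2194.329384… → ⌈·⌉ = 2195
j=7: r + 6k = 2576.252461… → ⌈·⌉ = 2577
j=8: r + 7k = 2958.175538… → ⌈·⌉ = 2959
j=9: r + 8k = 3340.098615… → ⌈·⌉ = 3341
j=10: r + 9k = 3722.021692… → ⌈·⌉ = 3723
j=11: r + 10k = 4103.944769… → ⌈·⌉ = 4104
j=12: r + 11k = 4485.867846… → ⌈·⌉ = 4486
j=13: r + 12k = 4867.790923… → ⌈·⌉ = 4868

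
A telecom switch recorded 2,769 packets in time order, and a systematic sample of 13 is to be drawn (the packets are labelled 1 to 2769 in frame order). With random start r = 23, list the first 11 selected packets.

23, 236, 449, 662, 875, 1088, 1301, 1514, 1727, 1940, 2153

k = N/n = 2769/13 = 213
packet 1: 23
packet 2: 23 + 213 = 236
packet 3: 236 + 213 = 449
packet 4: 449 + 213 = 662
packet 5: 662 + 213 = 875
packet 6: 875 + 213 = 1088
packet 7: 1088 + 213 = 1301
packet 8: 1301 + 213 = 1514
packet 9: 1514 + 213 = 1727
packet 10: 1727 + 213 = 1940
packet 11: 1940 + 213 = 2153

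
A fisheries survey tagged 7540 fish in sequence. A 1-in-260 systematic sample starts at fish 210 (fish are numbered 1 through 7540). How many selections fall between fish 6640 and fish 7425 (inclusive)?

k = 260
First selection ≥ 6640: 210 + ⌈(6640−210)/260⌉·260 = 210 + 25×260 = 6710
Last selection ≤ 7425: 210 + ⌊(7425−210)/260⌋·260 = 210 + 27×260 = 7230
Count = 27 − 25 + 1 = 3

3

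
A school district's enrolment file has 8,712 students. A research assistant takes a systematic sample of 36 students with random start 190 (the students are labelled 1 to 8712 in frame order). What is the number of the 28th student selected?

k = 8712/36 = 242
28th selection = r + (28−1)·k = 190 + 27×242 = 190 + 6534 = 6724

6724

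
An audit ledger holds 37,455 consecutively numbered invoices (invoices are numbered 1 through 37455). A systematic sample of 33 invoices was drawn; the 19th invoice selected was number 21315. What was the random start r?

885

k = 37455/33 = 1135
r = 21315 − (19−1)×1135 = 21315 − 20430 = 885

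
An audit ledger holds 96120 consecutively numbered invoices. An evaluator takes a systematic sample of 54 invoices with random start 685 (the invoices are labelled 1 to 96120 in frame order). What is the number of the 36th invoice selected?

k = 96120/54 = 1780
36th selection = r + (36−1)·k = 685 + 35×1780 = 685 + 62300 = 62985

62985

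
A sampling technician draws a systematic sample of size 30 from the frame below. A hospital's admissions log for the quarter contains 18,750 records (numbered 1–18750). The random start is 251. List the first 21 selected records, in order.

251, 876, 1501, 2126, 2751, 3376, 4001, 4626, 5251, 5876, 6501, 7126, 7751, 8376, 9001, 9626, 10251, 10876, 11501, 12126, 12751

k = N/n = 18750/30 = 625
record 1: 251
record 2: 251 + 625 = 876
record 3: 876 + 625 = 1501
record 4: 1501 + 625 = 2126
record 5: 2126 + 625 = 2751
record 6: 2751 + 625 = 3376
record 7: 3376 + 625 = 4001
record 8: 4001 + 625 = 4626
record 9: 4626 + 625 = 5251
record 10: 5251 + 625 = 5876
record 11: 5876 + 625 = 6501
record 12: 6501 + 625 = 7126
record 13: 7126 + 625 = 7751
record 14: 7751 + 625 = 8376
record 15: 8376 + 625 = 9001
record 16: 9001 + 625 = 9626
record 17: 9626 + 625 = 10251
record 18: 10251 + 625 = 10876
record 19: 10876 + 625 = 11501
record 20: 11501 + 625 = 12126
record 21: 12126 + 625 = 12751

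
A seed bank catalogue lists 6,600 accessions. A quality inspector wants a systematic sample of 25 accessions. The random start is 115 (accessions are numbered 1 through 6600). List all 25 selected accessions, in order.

115, 379, 643, 907, 1171, 1435, 1699, 1963, 2227, 2491, 2755, 3019, 3283, 3547, 3811, 4075, 4339, 4603, 4867, 5131, 5395, 5659, 5923, 6187, 6451

k = N/n = 6600/25 = 264
accession 1: 115
accession 2: 115 + 264 = 379
accession 3: 379 + 264 = 643
accession 4: 643 + 264 = 907
accession 5: 907 + 264 = 1171
accession 6: 1171 + 264 = 1435
accession 7: 1435 + 264 = 1699
accession 8: 1699 + 264 = 1963
accession 9: 1963 + 264 = 2227
accession 10: 2227 + 264 = 2491
accession 11: 2491 + 264 = 2755
accession 12: 2755 + 264 = 3019
accession 13: 3019 + 264 = 3283
accession 14: 3283 + 264 = 3547
accession 15: 3547 + 264 = 3811
accession 16: 3811 + 264 = 4075
accession 17: 4075 + 264 = 4339
accession 18: 4339 + 264 = 4603
accession 19: 4603 + 264 = 4867
accession 20: 4867 + 264 = 5131
accession 21: 5131 + 264 = 5395
accession 22: 5395 + 264 = 5659
accession 23: 5659 + 264 = 5923
accession 24: 5923 + 264 = 6187
accession 25: 6187 + 264 = 6451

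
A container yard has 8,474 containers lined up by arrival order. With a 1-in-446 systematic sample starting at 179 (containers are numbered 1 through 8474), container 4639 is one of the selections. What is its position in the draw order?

k = 446
position = (4639 − 179)/446 + 1 = 4460/446 + 1 = 10 + 1 = 11

11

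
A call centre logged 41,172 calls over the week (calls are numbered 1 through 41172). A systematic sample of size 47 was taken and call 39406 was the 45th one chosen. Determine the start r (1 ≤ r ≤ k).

862

k = 41172/47 = 876
r = 39406 − (45−1)×876 = 39406 − 38544 = 862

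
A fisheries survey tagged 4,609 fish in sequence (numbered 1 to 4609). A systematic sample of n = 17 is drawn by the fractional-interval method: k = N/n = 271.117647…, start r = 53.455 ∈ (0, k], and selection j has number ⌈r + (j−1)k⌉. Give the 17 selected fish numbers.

j=1: r + 0k = 53.455 → ⌈·⌉ = 54
j=2: r + 1k = 324.572647… → ⌈·⌉ = 325
j=3: r + 2k = 595.690294… → ⌈·⌉ = 596
j=4: r + 3k = 866.807941… → ⌈·⌉ = 867
j=5: r + 4k = 1137.925588… → ⌈·⌉ = 1138
j=6: r + 5k = 1409.043235… → ⌈·⌉ = 1410
j=7: r + 6k = 1680.160882… → ⌈·⌉ = 1681
j=8: r + 7k = 1951.278529… → ⌈·⌉ = 1952
j=9: r + 8k = 2222.396176… → ⌈·⌉ = 2223
j=10: r + 9k = 2493.513823… → ⌈·⌉ = 2494
j=11: r + 10k = 2764.631470… → ⌈·⌉ = 2765
j=12: r + 11k = 3035.749117… → ⌈·⌉ = 3036
j=13: r + 12k = 3306.866764… → ⌈·⌉ = 3307
j=14: r + 13k = 3577.984411… → ⌈·⌉ = 3578
j=15: r + 14k = 3849.102058… → ⌈·⌉ = 3850
j=16: r + 15k = 4120.219705… → ⌈·⌉ = 4121
j=17: r + 16k = 4391.337352… → ⌈·⌉ = 4392

54, 325, 596, 867, 1138, 1410, 1681, 1952, 2223, 2494, 2765, 3036, 3307, 3578, 3850, 4121, 4392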